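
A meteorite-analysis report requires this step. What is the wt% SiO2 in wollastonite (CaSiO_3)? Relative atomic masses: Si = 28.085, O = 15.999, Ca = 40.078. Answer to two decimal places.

51.72 wt%

M(CaSiO_3) = 116.160 g/mol; M(SiO2) = 60.083 g/mol.
Moles SiO2 per formula unit = 1 Si ÷ 1 = 1.0000.
SiO2 fraction = (1.0000 × 60.083) / 116.160 = 60.083/116.160 = 0.5172.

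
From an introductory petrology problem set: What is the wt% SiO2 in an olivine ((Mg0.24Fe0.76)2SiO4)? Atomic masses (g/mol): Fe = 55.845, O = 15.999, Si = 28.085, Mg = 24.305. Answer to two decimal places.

31.85 wt%

Molar mass of (Mg0.24Fe0.76)2SiO4 = 0.48×24.305 + 1.52×55.845 + 1×28.085 + 4×15.999 = 188.632 g/mol.
Each formula unit contains 1 Si, equivalent to 1/1 = 1.0000 mol SiO2.
M(SiO2) = 1×28.085 + 2×15.999 = 60.083 g/mol.
Mass of SiO2 per formula unit = 1.0000 × 60.083 = 60.083 g.
SiO2 wt% = 60.083 / 188.632 × 100 = 31.85%.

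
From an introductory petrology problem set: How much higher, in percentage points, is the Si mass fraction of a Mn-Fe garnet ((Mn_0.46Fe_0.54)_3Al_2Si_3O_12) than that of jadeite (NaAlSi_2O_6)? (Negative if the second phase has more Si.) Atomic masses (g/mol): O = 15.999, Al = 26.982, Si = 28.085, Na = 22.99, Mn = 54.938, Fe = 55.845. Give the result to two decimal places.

First mineral: 84.255 g Si in 496.490 g formula = 16.97 wt% Si.
Second mineral: 56.170 g Si in 202.136 g formula = 27.79 wt% Si.
16.97% − 27.79% gives a difference of -10.82 percentage points.

-10.82 percentage points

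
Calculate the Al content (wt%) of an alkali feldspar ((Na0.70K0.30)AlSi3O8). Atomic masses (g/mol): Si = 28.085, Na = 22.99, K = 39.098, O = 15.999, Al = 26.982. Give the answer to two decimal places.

Formula mass = 0.70×22.99 + 0.30×39.098 + 1×26.982 + 3×28.085 + 8×15.999 = 267.051 g/mol, of which 26.982 g is Al.
So Al makes up 26.982/267.051 = 0.1010 of the mass, i.e. 10.10%.

10.10 wt%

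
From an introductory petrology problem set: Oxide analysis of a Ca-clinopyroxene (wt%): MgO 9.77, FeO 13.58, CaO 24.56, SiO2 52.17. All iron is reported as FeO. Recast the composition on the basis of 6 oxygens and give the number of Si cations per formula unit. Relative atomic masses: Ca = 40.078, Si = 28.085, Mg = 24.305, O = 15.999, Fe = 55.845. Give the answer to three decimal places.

1.999 Si apfu

9.77 wt% MgO ÷ 40.304 g/mol = 0.24241 mol, giving 0.24241 Mg and 0.24241 O.
13.58 wt% FeO ÷ 71.844 g/mol = 0.18902 mol, giving 0.18902 Fe and 0.18902 O.
24.56 wt% CaO ÷ 56.077 g/mol = 0.43797 mol, giving 0.43797 Ca and 0.43797 O.
52.17 wt% SiO2 ÷ 60.083 g/mol = 0.86830 mol, giving 0.86830 Si and 1.73660 O.
Oxygen sums to 2.60600; scaling by 6/2.60600 = 2.30238 puts the formula on 6 O.
Si: 0.86830 × 2.30238 = 1.999 atoms per formula unit.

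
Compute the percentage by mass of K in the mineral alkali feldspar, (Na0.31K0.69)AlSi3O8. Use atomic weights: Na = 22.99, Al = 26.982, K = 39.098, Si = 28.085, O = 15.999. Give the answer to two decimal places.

9.87 weight percent

Molar mass of (Na0.31K0.69)AlSi3O8: 0.31·22.99 + 0.69·39.098 + 1·26.982 + 3·28.085 + 8·15.999 = 273.334 g/mol.
Mass of K per formula unit: 0.69 × 39.098 = 26.978 g.
Weight fraction K = 26.978 / 273.334 = 0.0987.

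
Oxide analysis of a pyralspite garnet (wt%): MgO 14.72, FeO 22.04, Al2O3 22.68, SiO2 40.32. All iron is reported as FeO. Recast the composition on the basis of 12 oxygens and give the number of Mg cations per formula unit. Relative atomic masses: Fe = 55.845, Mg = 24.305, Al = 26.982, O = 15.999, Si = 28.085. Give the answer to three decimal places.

1.634 Mg apfu

MgO (M=40.304): mol = 0.36522; Mg = 0.36522, O = 0.36522.
FeO (M=71.844): mol = 0.30678; Fe = 0.30678, O = 0.30678.
Al2O3 (M=101.961): mol = 0.22244; Al = 0.44488, O = 0.66732.
SiO2 (M=60.083): mol = 0.67107; Si = 0.67107, O = 1.34214.
ΣO = 2.68146; factor = 12/ΣO = 4.47517.
Mg apfu = 0.36522 × 4.47517 = 1.634.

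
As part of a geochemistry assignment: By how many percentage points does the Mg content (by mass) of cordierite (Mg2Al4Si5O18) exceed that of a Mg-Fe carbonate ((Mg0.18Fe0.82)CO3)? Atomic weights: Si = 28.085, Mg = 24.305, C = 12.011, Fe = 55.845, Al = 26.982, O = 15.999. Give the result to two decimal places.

M(Mg2Al4Si5O18) = 584.945 g/mol, so wt% Mg = 48.610/584.945 × 100 = 8.31%.
M((Mg0.18Fe0.82)CO3) = 110.176 g/mol, so wt% Mg = 4.375/110.176 × 100 = 3.97%.
8.31 − 3.97 = 4.34 pp.

4.34 percentage points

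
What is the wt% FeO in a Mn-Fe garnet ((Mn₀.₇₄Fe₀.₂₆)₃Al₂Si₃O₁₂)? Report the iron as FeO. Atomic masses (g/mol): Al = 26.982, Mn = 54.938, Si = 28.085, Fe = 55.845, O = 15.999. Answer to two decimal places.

11.30 wt%

Molar mass of (Mn₀.₇₄Fe₀.₂₆)₃Al₂Si₃O₁₂ = 2.22×54.938 + 0.78×55.845 + 2×26.982 + 3×28.085 + 12×15.999 = 495.728 g/mol.
Each formula unit contains 0.78 Fe, equivalent to 0.78/1 = 0.7800 mol FeO.
M(FeO) = 1×55.845 + 1×15.999 = 71.844 g/mol.
Mass of FeO per formula unit = 0.7800 × 71.844 = 56.038 g.
FeO wt% = 56.038 / 495.728 × 100 = 11.30%.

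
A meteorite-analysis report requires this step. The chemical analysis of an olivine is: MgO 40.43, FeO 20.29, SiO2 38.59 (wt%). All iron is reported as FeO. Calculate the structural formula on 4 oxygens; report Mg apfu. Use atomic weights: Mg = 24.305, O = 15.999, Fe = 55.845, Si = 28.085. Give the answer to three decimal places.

1.561 Mg apfu

MgO: 40.43/40.304 = 1.00313 mol → 1.00313 mol Mg, 1.00313 mol O.
FeO: 20.29/71.844 = 0.28242 mol → 0.28242 mol Fe, 0.28242 mol O.
SiO2: 38.59/60.083 = 0.64228 mol → 0.64228 mol Si, 1.28456 mol O.
Total oxygen = 2.57011 mol. Normalization factor = 4/2.57011 = 1.55635.
Mg per 4 O = 1.00313 × 1.55635 = 1.561.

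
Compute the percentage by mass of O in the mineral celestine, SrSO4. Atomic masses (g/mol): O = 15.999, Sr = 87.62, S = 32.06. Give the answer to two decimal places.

Formula mass = 1×87.62 + 1×32.06 + 4×15.999 = 183.676 g/mol, of which 63.996 g is O.
So O makes up 63.996/183.676 = 0.3484 of the mass, i.e. 34.84%.

34.84 weight percent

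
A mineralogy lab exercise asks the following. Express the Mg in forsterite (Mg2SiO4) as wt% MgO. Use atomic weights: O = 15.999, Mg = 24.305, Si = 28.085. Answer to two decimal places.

57.29 wt%

Formula mass = 140.691 g/mol.
2 Mg → 2.0000 mol MgO per formula unit; M(MgO) = 40.304, so MgO mass = 80.608 g.
80.608/140.691 × 100 = 57.29 wt%.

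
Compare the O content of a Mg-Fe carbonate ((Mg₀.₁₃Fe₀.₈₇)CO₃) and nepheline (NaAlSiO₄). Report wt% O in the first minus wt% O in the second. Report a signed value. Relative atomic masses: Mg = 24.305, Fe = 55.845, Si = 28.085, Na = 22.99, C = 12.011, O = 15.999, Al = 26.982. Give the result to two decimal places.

O in (Mg₀.₁₃Fe₀.₈₇)CO₃: molar mass 111.753 g/mol; 3×15.999 = 47.997 g → 42.95 wt%.
O in NaAlSiO₄: molar mass 142.053 g/mol; 4×15.999 = 63.996 g → 45.05 wt%.
Difference = 42.95 − 45.05 = -2.10 percentage points.

-2.10 percentage points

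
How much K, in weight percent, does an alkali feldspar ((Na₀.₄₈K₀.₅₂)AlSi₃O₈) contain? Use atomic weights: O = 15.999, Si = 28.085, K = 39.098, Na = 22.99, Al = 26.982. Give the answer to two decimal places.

M((Na₀.₄₈K₀.₅₂)AlSi₃O₈) = 270.595 g/mol.
K contributes 0.52 × 39.098 = 20.331 g per mole.
20.331/270.595 = 0.0751 → 7.51%.

7.51 weight percent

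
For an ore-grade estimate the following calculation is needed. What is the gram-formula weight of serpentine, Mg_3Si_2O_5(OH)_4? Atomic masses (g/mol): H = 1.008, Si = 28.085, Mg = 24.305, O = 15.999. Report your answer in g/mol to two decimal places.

277.11 g/mol

The formula mass is the sum 3×24.305 + 2×28.085 + 9×15.999 + 4×1.008.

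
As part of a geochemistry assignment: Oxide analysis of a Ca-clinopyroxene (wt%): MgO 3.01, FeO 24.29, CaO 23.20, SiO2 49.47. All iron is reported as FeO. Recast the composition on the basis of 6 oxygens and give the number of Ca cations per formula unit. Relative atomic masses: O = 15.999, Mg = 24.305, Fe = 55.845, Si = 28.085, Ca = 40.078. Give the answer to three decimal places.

1.004 Ca apfu

MgO (M=40.304): mol = 0.07468; Mg = 0.07468, O = 0.07468.
FeO (M=71.844): mol = 0.33809; Fe = 0.33809, O = 0.33809.
CaO (M=56.077): mol = 0.41372; Ca = 0.41372, O = 0.41372.
SiO2 (M=60.083): mol = 0.82336; Si = 0.82336, O = 1.64672.
ΣO = 2.47321; factor = 6/ΣO = 2.42600.
Ca apfu = 0.41372 × 2.42600 = 1.004.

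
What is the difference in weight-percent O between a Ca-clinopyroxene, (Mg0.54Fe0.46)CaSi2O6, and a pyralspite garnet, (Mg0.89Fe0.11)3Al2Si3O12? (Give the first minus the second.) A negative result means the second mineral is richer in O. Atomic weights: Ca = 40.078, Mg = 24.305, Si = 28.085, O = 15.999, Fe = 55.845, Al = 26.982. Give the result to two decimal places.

O in (Mg0.54Fe0.46)CaSi2O6: molar mass 231.055 g/mol; 6×15.999 = 95.994 g → 41.55 wt%.
O in (Mg0.89Fe0.11)3Al2Si3O12: molar mass 413.530 g/mol; 12×15.999 = 191.988 g → 46.43 wt%.
Difference = 41.55 − 46.43 = -4.88 percentage points.

-4.88 percentage points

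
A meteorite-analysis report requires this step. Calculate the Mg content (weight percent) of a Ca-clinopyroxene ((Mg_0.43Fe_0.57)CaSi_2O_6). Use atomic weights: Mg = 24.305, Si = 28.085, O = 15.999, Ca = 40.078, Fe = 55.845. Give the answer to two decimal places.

Molar mass of (Mg_0.43Fe_0.57)CaSi_2O_6: 0.43×24.305 + 0.57×55.845 + 1×40.078 + 2×28.085 + 6×15.999 = 234.525 g/mol.
Mass of Mg per formula unit: 0.43 × 24.305 = 10.451 g.
Weight fraction Mg = 10.451 / 234.525 = 0.0446.

4.46 weight percent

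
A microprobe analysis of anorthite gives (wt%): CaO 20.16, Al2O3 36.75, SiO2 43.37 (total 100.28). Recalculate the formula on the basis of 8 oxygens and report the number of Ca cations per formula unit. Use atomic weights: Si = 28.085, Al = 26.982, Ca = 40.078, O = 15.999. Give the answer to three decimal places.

0.997 Ca apfu

20.16 wt% CaO ÷ 56.077 g/mol = 0.35951 mol, giving 0.35951 Ca and 0.35951 O.
36.75 wt% Al2O3 ÷ 101.961 g/mol = 0.36043 mol, giving 0.72086 Al and 1.08129 O.
43.37 wt% SiO2 ÷ 60.083 g/mol = 0.72183 mol, giving 0.72183 Si and 1.44366 O.
Oxygen sums to 2.88446; scaling by 8/2.88446 = 2.77348 puts the formula on 8 O.
Ca: 0.35951 × 2.77348 = 0.997 atoms per formula unit.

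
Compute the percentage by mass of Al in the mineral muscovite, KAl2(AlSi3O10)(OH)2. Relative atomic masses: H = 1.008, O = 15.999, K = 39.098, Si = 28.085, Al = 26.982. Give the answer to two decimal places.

Formula mass = 1*39.098 + 3*26.982 + 3*28.085 + 12*15.999 + 2*1.008 = 398.303 g/mol, of which 80.946 g is Al.
So Al makes up 80.946/398.303 = 0.2032 of the mass, i.e. 20.32%.

20.32 weight percent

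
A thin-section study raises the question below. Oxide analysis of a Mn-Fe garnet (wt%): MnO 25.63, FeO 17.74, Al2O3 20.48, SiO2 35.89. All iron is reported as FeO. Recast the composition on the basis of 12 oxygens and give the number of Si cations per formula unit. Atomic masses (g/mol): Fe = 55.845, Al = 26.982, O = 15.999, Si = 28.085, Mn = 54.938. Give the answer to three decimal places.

MnO: 25.63/70.937 = 0.36131 mol → 0.36131 mol Mn, 0.36131 mol O.
FeO: 17.74/71.844 = 0.24692 mol → 0.24692 mol Fe, 0.24692 mol O.
Al2O3: 20.48/101.961 = 0.20086 mol → 0.40172 mol Al, 0.60258 mol O.
SiO2: 35.89/60.083 = 0.59734 mol → 0.59734 mol Si, 1.19468 mol O.
Total oxygen = 2.40549 mol. Normalization factor = 12/2.40549 = 4.98859.
Si per 12 O = 0.59734 × 4.98859 = 2.980.

2.980 Si apfu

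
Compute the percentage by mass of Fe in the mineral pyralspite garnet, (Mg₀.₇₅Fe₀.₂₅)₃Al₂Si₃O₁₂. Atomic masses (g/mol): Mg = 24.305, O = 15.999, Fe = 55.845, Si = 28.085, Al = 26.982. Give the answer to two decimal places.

9.81 mass %

Formula mass = 2.25*24.305 + 0.75*55.845 + 2*26.982 + 3*28.085 + 12*15.999 = 426.777 g/mol, of which 41.884 g is Fe.
So Fe makes up 41.884/426.777 = 0.0981 of the mass, i.e. 9.81%.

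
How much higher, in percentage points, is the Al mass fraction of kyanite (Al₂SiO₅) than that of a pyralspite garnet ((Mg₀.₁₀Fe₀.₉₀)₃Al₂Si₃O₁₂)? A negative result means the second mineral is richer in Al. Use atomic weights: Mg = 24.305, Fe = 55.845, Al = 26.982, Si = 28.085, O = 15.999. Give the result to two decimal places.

M(Al₂SiO₅) = 162.044 g/mol, so wt% Al = 53.964/162.044 × 100 = 33.30%.
M((Mg₀.₁₀Fe₀.₉₀)₃Al₂Si₃O₁₂) = 488.280 g/mol, so wt% Al = 53.964/488.280 × 100 = 11.05%.
33.30 − 11.05 = 22.25 pp.

22.25 percentage points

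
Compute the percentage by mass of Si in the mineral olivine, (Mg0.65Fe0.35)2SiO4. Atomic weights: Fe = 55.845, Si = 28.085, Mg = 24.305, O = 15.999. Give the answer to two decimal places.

Molar mass of (Mg0.65Fe0.35)2SiO4: 1.30·24.305 + 0.70·55.845 + 1·28.085 + 4·15.999 = 162.769 g/mol.
Mass of Si per formula unit: 1 × 28.085 = 28.085 g.
Weight fraction Si = 28.085 / 162.769 = 0.1725.

17.25 wt%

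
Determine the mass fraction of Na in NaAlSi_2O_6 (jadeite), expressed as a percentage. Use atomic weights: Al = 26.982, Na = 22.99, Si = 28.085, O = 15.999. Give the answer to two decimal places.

11.37 wt%

M(NaAlSi_2O_6) = 202.136 g/mol.
Na contributes 1 × 22.99 = 22.990 g per mole.
22.990/202.136 = 0.1137 → 11.37%.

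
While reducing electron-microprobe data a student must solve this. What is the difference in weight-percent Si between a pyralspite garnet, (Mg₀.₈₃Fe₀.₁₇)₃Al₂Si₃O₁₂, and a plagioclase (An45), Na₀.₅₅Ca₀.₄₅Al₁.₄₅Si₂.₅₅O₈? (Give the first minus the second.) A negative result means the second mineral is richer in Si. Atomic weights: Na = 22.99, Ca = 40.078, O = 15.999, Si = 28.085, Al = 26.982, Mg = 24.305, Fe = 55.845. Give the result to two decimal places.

-6.48 percentage points

Si in (Mg₀.₈₃Fe₀.₁₇)₃Al₂Si₃O₁₂: molar mass 419.207 g/mol; 3×28.085 = 84.255 g → 20.10 wt%.
Si in Na₀.₅₅Ca₀.₄₅Al₁.₄₅Si₂.₅₅O₈: molar mass 269.412 g/mol; 2.55×28.085 = 71.617 g → 26.58 wt%.
Difference = 20.10 − 26.58 = -6.48 percentage points.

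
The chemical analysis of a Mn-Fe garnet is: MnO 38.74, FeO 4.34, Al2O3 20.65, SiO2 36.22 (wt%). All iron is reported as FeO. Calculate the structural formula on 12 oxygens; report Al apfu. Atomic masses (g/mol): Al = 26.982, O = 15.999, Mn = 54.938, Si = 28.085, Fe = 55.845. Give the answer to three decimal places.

MnO (M=70.937): mol = 0.54612; Mn = 0.54612, O = 0.54612.
FeO (M=71.844): mol = 0.06041; Fe = 0.06041, O = 0.06041.
Al2O3 (M=101.961): mol = 0.20253; Al = 0.40506, O = 0.60759.
SiO2 (M=60.083): mol = 0.60283; Si = 0.60283, O = 1.20566.
ΣO = 2.41978; factor = 12/ΣO = 4.95913.
Al apfu = 0.40506 × 4.95913 = 2.009.

2.009 Al apfu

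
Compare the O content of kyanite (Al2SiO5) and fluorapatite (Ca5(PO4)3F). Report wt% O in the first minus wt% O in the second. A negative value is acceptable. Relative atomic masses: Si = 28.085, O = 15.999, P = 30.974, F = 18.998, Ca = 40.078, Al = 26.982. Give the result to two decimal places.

O in Al2SiO5: molar mass 162.044 g/mol; 5×15.999 = 79.995 g → 49.37 wt%.
O in Ca5(PO4)3F: molar mass 504.298 g/mol; 12×15.999 = 191.988 g → 38.07 wt%.
Difference = 49.37 − 38.07 = 11.30 percentage points.

11.30 percentage points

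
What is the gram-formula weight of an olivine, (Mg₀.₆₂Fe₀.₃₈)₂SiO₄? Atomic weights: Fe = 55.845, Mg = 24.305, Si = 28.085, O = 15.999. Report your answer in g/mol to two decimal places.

M = 1.24·24.305 + 0.76·55.845 + 1·28.085 + 4·15.999

164.66 g/mol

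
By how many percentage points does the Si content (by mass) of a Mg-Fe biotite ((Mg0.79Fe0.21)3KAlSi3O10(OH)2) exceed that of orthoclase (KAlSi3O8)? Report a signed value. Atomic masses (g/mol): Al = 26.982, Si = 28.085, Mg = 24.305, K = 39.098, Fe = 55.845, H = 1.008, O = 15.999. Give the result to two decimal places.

-11.00 percentage points

M((Mg0.79Fe0.21)3KAlSi3O10(OH)2) = 437.124 g/mol, so wt% Si = 84.255/437.124 × 100 = 19.27%.
M(KAlSi3O8) = 278.327 g/mol, so wt% Si = 84.255/278.327 × 100 = 30.27%.
19.27 − 30.27 = -11.00 pp.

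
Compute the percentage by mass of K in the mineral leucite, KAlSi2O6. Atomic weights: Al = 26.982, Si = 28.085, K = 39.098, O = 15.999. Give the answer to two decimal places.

17.91 weight percent

M(KAlSi2O6) = 218.244 g/mol.
K contributes 1 × 39.098 = 39.098 g per mole.
39.098/218.244 = 0.1791 → 17.91%.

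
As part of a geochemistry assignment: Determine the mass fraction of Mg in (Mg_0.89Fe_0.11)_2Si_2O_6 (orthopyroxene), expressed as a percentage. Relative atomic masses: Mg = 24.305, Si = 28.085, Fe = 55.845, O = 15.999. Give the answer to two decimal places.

M((Mg_0.89Fe_0.11)_2Si_2O_6) = 207.713 g/mol.
Mg contributes 1.78 × 24.305 = 43.263 g per mole.
43.263/207.713 = 0.2083 → 20.83%.

20.83 wt%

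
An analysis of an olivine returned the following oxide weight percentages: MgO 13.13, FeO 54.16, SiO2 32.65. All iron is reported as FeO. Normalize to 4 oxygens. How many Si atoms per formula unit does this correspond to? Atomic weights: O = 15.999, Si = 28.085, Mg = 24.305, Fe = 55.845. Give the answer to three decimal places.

1.003 Si apfu

13.13 wt% MgO ÷ 40.304 g/mol = 0.32577 mol, giving 0.32577 Mg and 0.32577 O.
54.16 wt% FeO ÷ 71.844 g/mol = 0.75386 mol, giving 0.75386 Fe and 0.75386 O.
32.65 wt% SiO2 ÷ 60.083 g/mol = 0.54341 mol, giving 0.54341 Si and 1.08682 O.
Oxygen sums to 2.16645; scaling by 4/2.16645 = 1.84634 puts the formula on 4 O.
Si: 0.54341 × 1.84634 = 1.003 atoms per formula unit.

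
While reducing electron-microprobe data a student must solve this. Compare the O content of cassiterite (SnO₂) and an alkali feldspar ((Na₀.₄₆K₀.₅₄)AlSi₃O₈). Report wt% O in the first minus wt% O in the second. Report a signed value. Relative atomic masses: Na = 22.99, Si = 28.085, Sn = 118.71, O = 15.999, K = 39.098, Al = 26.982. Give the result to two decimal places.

First mineral: 31.998 g O in 150.708 g formula = 21.23 wt% O.
Second mineral: 127.992 g O in 270.917 g formula = 47.24 wt% O.
21.23% − 47.24% gives a difference of -26.01 percentage points.

-26.01 percentage points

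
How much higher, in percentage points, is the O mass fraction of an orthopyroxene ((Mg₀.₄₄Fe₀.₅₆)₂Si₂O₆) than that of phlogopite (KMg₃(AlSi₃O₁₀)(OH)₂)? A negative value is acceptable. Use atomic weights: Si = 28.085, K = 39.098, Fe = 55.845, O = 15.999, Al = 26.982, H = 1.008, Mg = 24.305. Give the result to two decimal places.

-5.35 percentage points

M((Mg₀.₄₄Fe₀.₅₆)₂Si₂O₆) = 236.099 g/mol, so wt% O = 95.994/236.099 × 100 = 40.66%.
M(KMg₃(AlSi₃O₁₀)(OH)₂) = 417.254 g/mol, so wt% O = 191.988/417.254 × 100 = 46.01%.
40.66 − 46.01 = -5.35 pp.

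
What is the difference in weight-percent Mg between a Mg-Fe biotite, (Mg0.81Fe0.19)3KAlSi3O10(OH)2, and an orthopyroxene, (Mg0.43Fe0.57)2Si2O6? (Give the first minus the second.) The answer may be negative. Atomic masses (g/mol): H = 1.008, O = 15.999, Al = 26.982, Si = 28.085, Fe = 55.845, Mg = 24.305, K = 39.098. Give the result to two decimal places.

First mineral: 59.061 g Mg in 435.232 g formula = 13.57 wt% Mg.
Second mineral: 20.902 g Mg in 236.730 g formula = 8.83 wt% Mg.
13.57% − 8.83% gives a difference of 4.74 percentage points.

4.74 percentage points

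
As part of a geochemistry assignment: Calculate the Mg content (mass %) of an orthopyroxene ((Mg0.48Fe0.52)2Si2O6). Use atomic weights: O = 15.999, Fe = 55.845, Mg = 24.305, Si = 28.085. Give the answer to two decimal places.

9.99 mass %

M((Mg0.48Fe0.52)2Si2O6) = 233.576 g/mol.
Mg contributes 0.96 × 24.305 = 23.333 g per mole.
23.333/233.576 = 0.0999 → 9.99%.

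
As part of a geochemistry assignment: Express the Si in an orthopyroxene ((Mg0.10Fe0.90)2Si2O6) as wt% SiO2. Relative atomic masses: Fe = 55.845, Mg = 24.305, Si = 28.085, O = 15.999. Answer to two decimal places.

M((Mg0.10Fe0.90)2Si2O6) = 257.546 g/mol; M(SiO2) = 60.083 g/mol.
Moles SiO2 per formula unit = 2 Si ÷ 1 = 2.0000.
SiO2 fraction = (2.0000 × 60.083) / 257.546 = 120.166/257.546 = 0.4666.

46.66 wt%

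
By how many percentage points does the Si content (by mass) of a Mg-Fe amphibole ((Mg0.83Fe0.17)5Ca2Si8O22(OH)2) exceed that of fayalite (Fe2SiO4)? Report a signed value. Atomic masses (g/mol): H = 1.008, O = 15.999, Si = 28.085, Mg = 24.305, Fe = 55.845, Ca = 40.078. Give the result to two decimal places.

12.99 percentage points

First mineral: 224.680 g Si in 839.162 g formula = 26.77 wt% Si.
Second mineral: 28.085 g Si in 203.771 g formula = 13.78 wt% Si.
26.77% − 13.78% gives a difference of 12.99 percentage points.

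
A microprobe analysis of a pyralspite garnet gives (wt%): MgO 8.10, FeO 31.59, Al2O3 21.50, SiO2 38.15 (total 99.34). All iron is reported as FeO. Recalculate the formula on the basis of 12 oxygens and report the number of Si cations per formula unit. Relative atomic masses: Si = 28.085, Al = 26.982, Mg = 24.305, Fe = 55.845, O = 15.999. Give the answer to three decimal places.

8.10 wt% MgO ÷ 40.304 g/mol = 0.20097 mol, giving 0.20097 Mg and 0.20097 O.
31.59 wt% FeO ÷ 71.844 g/mol = 0.43970 mol, giving 0.43970 Fe and 0.43970 O.
21.50 wt% Al2O3 ÷ 101.961 g/mol = 0.21086 mol, giving 0.42172 Al and 0.63258 O.
38.15 wt% SiO2 ÷ 60.083 g/mol = 0.63495 mol, giving 0.63495 Si and 1.26990 O.
Oxygen sums to 2.54315; scaling by 12/2.54315 = 4.71856 puts the formula on 12 O.
Si: 0.63495 × 4.71856 = 2.996 atoms per formula unit.

2.996 Si apfu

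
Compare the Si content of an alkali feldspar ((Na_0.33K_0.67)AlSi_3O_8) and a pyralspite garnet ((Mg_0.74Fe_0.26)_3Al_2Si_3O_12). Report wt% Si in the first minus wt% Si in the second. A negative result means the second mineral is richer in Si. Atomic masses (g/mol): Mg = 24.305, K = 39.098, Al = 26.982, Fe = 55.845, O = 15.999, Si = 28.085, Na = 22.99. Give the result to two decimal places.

11.16 percentage points

Si in (Na_0.33K_0.67)AlSi_3O_8: molar mass 273.011 g/mol; 3×28.085 = 84.255 g → 30.86 wt%.
Si in (Mg_0.74Fe_0.26)_3Al_2Si_3O_12: molar mass 427.723 g/mol; 3×28.085 = 84.255 g → 19.70 wt%.
Difference = 30.86 − 19.70 = 11.16 percentage points.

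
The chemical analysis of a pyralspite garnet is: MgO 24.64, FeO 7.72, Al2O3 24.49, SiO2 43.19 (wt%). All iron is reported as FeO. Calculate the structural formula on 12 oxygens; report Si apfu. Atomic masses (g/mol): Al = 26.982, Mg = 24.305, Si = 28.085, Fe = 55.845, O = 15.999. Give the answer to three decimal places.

2.998 Si apfu

MgO: 24.64/40.304 = 0.61135 mol → 0.61135 mol Mg, 0.61135 mol O.
FeO: 7.72/71.844 = 0.10746 mol → 0.10746 mol Fe, 0.10746 mol O.
Al2O3: 24.49/101.961 = 0.24019 mol → 0.48038 mol Al, 0.72057 mol O.
SiO2: 43.19/60.083 = 0.71884 mol → 0.71884 mol Si, 1.43768 mol O.
Total oxygen = 2.87706 mol. Normalization factor = 12/2.87706 = 4.17092.
Si per 12 O = 0.71884 × 4.17092 = 2.998.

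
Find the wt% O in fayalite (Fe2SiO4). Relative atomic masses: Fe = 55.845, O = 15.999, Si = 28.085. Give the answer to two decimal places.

Molar mass of Fe2SiO4: 2×55.845 + 1×28.085 + 4×15.999 = 203.771 g/mol.
Mass of O per formula unit: 4 × 15.999 = 63.996 g.
Weight fraction O = 63.996 / 203.771 = 0.3141.

31.41 wt%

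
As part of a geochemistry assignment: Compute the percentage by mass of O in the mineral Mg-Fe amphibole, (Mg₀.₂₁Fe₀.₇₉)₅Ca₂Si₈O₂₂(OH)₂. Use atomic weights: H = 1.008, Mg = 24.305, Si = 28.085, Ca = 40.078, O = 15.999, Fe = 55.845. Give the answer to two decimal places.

Formula mass = 1.05×24.305 + 3.95×55.845 + 2×40.078 + 8×28.085 + 24×15.999 + 2×1.008 = 936.936 g/mol, of which 383.976 g is O.
So O makes up 383.976/936.936 = 0.4098 of the mass, i.e. 40.98%.

40.98 wt%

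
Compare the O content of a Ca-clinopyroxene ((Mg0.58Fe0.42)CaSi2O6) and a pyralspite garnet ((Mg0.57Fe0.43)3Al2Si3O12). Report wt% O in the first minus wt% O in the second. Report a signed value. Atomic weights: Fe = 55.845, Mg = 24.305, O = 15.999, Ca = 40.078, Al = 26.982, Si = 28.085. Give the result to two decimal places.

-1.49 percentage points

M((Mg0.58Fe0.42)CaSi2O6) = 229.794 g/mol, so wt% O = 95.994/229.794 × 100 = 41.77%.
M((Mg0.57Fe0.43)3Al2Si3O12) = 443.809 g/mol, so wt% O = 191.988/443.809 × 100 = 43.26%.
41.77 − 43.26 = -1.49 pp.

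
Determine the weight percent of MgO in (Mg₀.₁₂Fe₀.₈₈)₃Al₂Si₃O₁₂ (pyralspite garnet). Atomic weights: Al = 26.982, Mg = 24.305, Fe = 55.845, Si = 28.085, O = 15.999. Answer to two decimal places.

2.98 wt%

Formula mass = 486.388 g/mol.
0.36 Mg → 0.3600 mol MgO per formula unit; M(MgO) = 40.304, so MgO mass = 14.509 g.
14.509/486.388 × 100 = 2.98 wt%.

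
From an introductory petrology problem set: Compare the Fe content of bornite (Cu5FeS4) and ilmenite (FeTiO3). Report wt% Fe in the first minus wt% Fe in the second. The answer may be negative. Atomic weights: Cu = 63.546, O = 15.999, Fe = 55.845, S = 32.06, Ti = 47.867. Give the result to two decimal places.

M(Cu5FeS4) = 501.815 g/mol, so wt% Fe = 55.845/501.815 × 100 = 11.13%.
M(FeTiO3) = 151.709 g/mol, so wt% Fe = 55.845/151.709 × 100 = 36.81%.
11.13 − 36.81 = -25.68 pp.

-25.68 percentage points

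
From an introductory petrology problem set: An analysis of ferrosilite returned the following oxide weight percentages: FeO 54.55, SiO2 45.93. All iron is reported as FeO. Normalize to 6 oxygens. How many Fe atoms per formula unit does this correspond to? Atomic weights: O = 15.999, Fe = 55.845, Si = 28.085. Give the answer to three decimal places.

54.55 wt% FeO ÷ 71.844 g/mol = 0.75928 mol, giving 0.75928 Fe and 0.75928 O.
45.93 wt% SiO2 ÷ 60.083 g/mol = 0.76444 mol, giving 0.76444 Si and 1.52888 O.
Oxygen sums to 2.28816; scaling by 6/2.28816 = 2.62219 puts the formula on 6 O.
Fe: 0.75928 × 2.62219 = 1.991 atoms per formula unit.

1.991 Fe apfu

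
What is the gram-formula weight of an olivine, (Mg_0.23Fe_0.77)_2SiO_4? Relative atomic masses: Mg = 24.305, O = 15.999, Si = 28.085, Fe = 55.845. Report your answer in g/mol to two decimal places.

The formula mass is the sum 0.46×24.305 + 1.54×55.845 + 1×28.085 + 4×15.999.

189.26 g/mol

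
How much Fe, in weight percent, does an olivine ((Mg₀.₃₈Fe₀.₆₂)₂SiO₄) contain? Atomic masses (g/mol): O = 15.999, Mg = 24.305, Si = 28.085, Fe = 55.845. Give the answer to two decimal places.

Molar mass of (Mg₀.₃₈Fe₀.₆₂)₂SiO₄: 0.76×24.305 + 1.24×55.845 + 1×28.085 + 4×15.999 = 179.801 g/mol.
Mass of Fe per formula unit: 1.24 × 55.845 = 69.248 g.
Weight fraction Fe = 69.248 / 179.801 = 0.3851.

38.51 weight percent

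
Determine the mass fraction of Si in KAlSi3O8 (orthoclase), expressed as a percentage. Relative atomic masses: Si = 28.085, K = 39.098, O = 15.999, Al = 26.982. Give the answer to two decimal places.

Molar mass of KAlSi3O8: 1×39.098 + 1×26.982 + 3×28.085 + 8×15.999 = 278.327 g/mol.
Mass of Si per formula unit: 3 × 28.085 = 84.255 g.
Weight fraction Si = 84.255 / 278.327 = 0.3027.

30.27 weight percent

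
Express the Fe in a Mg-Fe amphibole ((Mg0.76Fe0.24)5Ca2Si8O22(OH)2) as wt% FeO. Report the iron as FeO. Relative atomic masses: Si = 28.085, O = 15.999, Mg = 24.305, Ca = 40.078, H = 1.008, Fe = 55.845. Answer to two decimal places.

10.14 wt%

Molar mass of (Mg0.76Fe0.24)5Ca2Si8O22(OH)2 = 3.80×24.305 + 1.20×55.845 + 2×40.078 + 8×28.085 + 24×15.999 + 2×1.008 = 850.201 g/mol.
Each formula unit contains 1.20 Fe, equivalent to 1.20/1 = 1.2000 mol FeO.
M(FeO) = 1×55.845 + 1×15.999 = 71.844 g/mol.
Mass of FeO per formula unit = 1.2000 × 71.844 = 86.213 g.
FeO wt% = 86.213 / 850.201 × 100 = 10.14%.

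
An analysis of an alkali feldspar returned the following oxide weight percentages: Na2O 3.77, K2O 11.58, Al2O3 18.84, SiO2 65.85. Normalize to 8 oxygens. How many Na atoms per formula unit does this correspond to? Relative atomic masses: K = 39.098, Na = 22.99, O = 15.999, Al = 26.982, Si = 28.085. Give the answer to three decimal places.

Na2O: 3.77/61.979 = 0.06083 mol → 0.12166 mol Na, 0.06083 mol O.
K2O: 11.58/94.195 = 0.12294 mol → 0.24588 mol K, 0.12294 mol O.
Al2O3: 18.84/101.961 = 0.18478 mol → 0.36956 mol Al, 0.55434 mol O.
SiO2: 65.85/60.083 = 1.09598 mol → 1.09598 mol Si, 2.19196 mol O.
Total oxygen = 2.93007 mol. Normalization factor = 8/2.93007 = 2.73031.
Na per 8 O = 0.12166 × 2.73031 = 0.332.

0.332 Na apfu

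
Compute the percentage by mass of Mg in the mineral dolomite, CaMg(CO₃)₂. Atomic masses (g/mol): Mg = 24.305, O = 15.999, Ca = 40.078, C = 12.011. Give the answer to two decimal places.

M(CaMg(CO₃)₂) = 184.399 g/mol.
Mg contributes 1 × 24.305 = 24.305 g per mole.
24.305/184.399 = 0.1318 → 13.18%.

13.18 weight percent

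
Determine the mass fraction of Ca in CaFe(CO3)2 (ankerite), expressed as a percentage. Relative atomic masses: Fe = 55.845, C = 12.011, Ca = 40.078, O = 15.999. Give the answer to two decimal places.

18.56 mass %

Molar mass of CaFe(CO3)2: 1·40.078 + 1·55.845 + 2·12.011 + 6·15.999 = 215.939 g/mol.
Mass of Ca per formula unit: 1 × 40.078 = 40.078 g.
Weight fraction Ca = 40.078 / 215.939 = 0.1856.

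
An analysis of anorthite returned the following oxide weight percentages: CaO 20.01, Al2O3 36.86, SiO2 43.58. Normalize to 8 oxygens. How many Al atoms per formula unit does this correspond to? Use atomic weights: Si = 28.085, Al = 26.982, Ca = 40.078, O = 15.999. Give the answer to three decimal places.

2.000 Al apfu

CaO: 20.01/56.077 = 0.35683 mol → 0.35683 mol Ca, 0.35683 mol O.
Al2O3: 36.86/101.961 = 0.36151 mol → 0.72302 mol Al, 1.08453 mol O.
SiO2: 43.58/60.083 = 0.72533 mol → 0.72533 mol Si, 1.45066 mol O.
Total oxygen = 2.89202 mol. Normalization factor = 8/2.89202 = 2.76623.
Al per 8 O = 0.72302 × 2.76623 = 2.000.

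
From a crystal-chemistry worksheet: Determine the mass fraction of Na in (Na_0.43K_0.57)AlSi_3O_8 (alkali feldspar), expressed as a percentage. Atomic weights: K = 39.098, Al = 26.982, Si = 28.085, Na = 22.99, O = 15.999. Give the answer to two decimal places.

3.64 weight percent

Molar mass of (Na_0.43K_0.57)AlSi_3O_8: 0.43×22.99 + 0.57×39.098 + 1×26.982 + 3×28.085 + 8×15.999 = 271.401 g/mol.
Mass of Na per formula unit: 0.43 × 22.99 = 9.886 g.
Weight fraction Na = 9.886 / 271.401 = 0.0364.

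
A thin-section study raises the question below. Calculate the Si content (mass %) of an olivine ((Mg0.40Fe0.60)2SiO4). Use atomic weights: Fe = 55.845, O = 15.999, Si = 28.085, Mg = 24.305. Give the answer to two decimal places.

Formula mass = 0.80×24.305 + 1.20×55.845 + 1×28.085 + 4×15.999 = 178.539 g/mol, of which 28.085 g is Si.
So Si makes up 28.085/178.539 = 0.1573 of the mass, i.e. 15.73%.

15.73 mass %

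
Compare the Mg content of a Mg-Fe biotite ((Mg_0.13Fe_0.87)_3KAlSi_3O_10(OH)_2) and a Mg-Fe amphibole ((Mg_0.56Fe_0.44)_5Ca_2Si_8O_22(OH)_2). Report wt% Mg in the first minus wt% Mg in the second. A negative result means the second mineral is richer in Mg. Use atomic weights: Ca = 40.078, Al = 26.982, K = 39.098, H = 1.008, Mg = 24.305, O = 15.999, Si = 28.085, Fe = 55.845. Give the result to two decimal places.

Mg in (Mg_0.13Fe_0.87)_3KAlSi_3O_10(OH)_2: molar mass 499.573 g/mol; 0.39×24.305 = 9.479 g → 1.90 wt%.
Mg in (Mg_0.56Fe_0.44)_5Ca_2Si_8O_22(OH)_2: molar mass 881.741 g/mol; 2.80×24.305 = 68.054 g → 7.72 wt%.
Difference = 1.90 − 7.72 = -5.82 percentage points.

-5.82 percentage points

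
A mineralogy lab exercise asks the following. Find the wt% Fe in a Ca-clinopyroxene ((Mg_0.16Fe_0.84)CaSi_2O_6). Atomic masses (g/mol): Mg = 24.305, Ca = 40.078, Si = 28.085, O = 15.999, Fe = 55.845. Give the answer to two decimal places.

M((Mg_0.16Fe_0.84)CaSi_2O_6) = 243.041 g/mol.
Fe contributes 0.84 × 55.845 = 46.910 g per mole.
46.910/243.041 = 0.1930 → 19.30%.

19.30 mass %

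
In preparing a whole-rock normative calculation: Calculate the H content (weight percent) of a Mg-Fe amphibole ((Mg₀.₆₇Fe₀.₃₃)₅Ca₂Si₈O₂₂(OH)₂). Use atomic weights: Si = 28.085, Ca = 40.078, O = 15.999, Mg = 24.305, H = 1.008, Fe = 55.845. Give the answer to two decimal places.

0.23 weight percent

Formula mass = 3.35*24.305 + 1.65*55.845 + 2*40.078 + 8*28.085 + 24*15.999 + 2*1.008 = 864.394 g/mol, of which 2.016 g is H.
So H makes up 2.016/864.394 = 0.0023 of the mass, i.e. 0.23%.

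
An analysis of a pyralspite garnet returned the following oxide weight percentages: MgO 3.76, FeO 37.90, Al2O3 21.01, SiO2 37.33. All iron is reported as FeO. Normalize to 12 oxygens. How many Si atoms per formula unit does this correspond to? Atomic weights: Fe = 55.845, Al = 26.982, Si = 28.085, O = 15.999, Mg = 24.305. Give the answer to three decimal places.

3.004 Si apfu

3.76 wt% MgO ÷ 40.304 g/mol = 0.09329 mol, giving 0.09329 Mg and 0.09329 O.
37.90 wt% FeO ÷ 71.844 g/mol = 0.52753 mol, giving 0.52753 Fe and 0.52753 O.
21.01 wt% Al2O3 ÷ 101.961 g/mol = 0.20606 mol, giving 0.41212 Al and 0.61818 O.
37.33 wt% SiO2 ÷ 60.083 g/mol = 0.62131 mol, giving 0.62131 Si and 1.24262 O.
Oxygen sums to 2.48162; scaling by 12/2.48162 = 4.83555 puts the formula on 12 O.
Si: 0.62131 × 4.83555 = 3.004 atoms per formula unit.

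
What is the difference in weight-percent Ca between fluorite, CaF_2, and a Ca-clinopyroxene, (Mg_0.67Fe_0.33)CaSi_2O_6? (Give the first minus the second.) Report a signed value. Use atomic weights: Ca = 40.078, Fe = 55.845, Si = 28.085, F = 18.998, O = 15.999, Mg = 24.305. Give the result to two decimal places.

First mineral: 40.078 g Ca in 78.074 g formula = 51.33 wt% Ca.
Second mineral: 40.078 g Ca in 226.955 g formula = 17.66 wt% Ca.
51.33% − 17.66% gives a difference of 33.67 percentage points.

33.67 percentage points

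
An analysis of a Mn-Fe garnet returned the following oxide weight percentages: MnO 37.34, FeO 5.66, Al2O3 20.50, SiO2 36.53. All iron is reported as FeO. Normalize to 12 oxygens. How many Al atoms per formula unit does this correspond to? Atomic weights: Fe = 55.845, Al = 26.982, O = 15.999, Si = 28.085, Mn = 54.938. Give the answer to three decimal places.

1.990 Al apfu

MnO (M=70.937): mol = 0.52638; Mn = 0.52638, O = 0.52638.
FeO (M=71.844): mol = 0.07878; Fe = 0.07878, O = 0.07878.
Al2O3 (M=101.961): mol = 0.20106; Al = 0.40212, O = 0.60318.
SiO2 (M=60.083): mol = 0.60799; Si = 0.60799, O = 1.21598.
ΣO = 2.42432; factor = 12/ΣO = 4.94984.
Al apfu = 0.40212 × 4.94984 = 1.990.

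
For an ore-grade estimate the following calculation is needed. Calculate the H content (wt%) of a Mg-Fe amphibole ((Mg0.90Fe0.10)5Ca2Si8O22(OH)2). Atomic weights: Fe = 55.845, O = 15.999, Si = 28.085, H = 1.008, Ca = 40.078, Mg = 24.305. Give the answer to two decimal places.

0.24 wt%

Formula mass = 4.50×24.305 + 0.50×55.845 + 2×40.078 + 8×28.085 + 24×15.999 + 2×1.008 = 828.123 g/mol, of which 2.016 g is H.
So H makes up 2.016/828.123 = 0.0024 of the mass, i.e. 0.24%.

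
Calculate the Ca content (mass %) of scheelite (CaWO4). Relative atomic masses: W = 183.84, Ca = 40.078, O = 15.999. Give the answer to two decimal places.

Formula mass = 1·40.078 + 1·183.84 + 4·15.999 = 287.914 g/mol, of which 40.078 g is Ca.
So Ca makes up 40.078/287.914 = 0.1392 of the mass, i.e. 13.92%.

13.92 mass %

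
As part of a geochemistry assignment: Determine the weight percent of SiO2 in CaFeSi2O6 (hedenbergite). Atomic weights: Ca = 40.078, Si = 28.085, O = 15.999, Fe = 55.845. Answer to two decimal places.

48.44 wt%

Molar mass of CaFeSi2O6 = 1×40.078 + 1×55.845 + 2×28.085 + 6×15.999 = 248.087 g/mol.
Each formula unit contains 2 Si, equivalent to 2/1 = 2.0000 mol SiO2.
M(SiO2) = 1×28.085 + 2×15.999 = 60.083 g/mol.
Mass of SiO2 per formula unit = 2.0000 × 60.083 = 120.166 g.
SiO2 wt% = 120.166 / 248.087 × 100 = 48.44%.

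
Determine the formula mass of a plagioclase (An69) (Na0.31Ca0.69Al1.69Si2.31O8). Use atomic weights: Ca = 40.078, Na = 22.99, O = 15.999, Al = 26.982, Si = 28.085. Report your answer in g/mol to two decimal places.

M = 0.31·22.99 + 0.69·40.078 + 1.69·26.982 + 2.31·28.085 + 8·15.999

273.25 g/mol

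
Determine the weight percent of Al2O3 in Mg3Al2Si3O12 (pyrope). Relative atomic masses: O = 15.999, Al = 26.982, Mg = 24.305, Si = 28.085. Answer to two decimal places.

25.29 wt%

M(Mg3Al2Si3O12) = 403.122 g/mol; M(Al2O3) = 101.961 g/mol.
Moles Al2O3 per formula unit = 2 Al ÷ 2 = 1.0000.
Al2O3 fraction = (1.0000 × 101.961) / 403.122 = 101.961/403.122 = 0.2529.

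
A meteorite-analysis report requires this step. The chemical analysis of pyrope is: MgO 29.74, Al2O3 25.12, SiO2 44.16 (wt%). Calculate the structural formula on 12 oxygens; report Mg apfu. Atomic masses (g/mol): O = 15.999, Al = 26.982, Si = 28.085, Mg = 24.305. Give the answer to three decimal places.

MgO (M=40.304): mol = 0.73789; Mg = 0.73789, O = 0.73789.
Al2O3 (M=101.961): mol = 0.24637; Al = 0.49274, O = 0.73911.
SiO2 (M=60.083): mol = 0.73498; Si = 0.73498, O = 1.46996.
ΣO = 2.94696; factor = 12/ΣO = 4.07199.
Mg apfu = 0.73789 × 4.07199 = 3.005.

3.005 Mg apfu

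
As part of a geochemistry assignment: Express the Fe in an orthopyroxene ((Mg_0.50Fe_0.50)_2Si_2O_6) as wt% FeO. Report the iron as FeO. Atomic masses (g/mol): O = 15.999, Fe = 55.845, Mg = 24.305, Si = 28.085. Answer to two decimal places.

Formula mass = 232.314 g/mol.
1 Fe → 1.0000 mol FeO per formula unit; M(FeO) = 71.844, so FeO mass = 71.844 g.
71.844/232.314 × 100 = 30.93 wt%.

30.93 wt%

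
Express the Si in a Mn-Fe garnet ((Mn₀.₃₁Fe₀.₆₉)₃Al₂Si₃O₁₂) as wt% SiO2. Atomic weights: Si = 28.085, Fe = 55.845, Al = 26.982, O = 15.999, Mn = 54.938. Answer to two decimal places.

36.27 wt%

Formula mass = 496.898 g/mol.
3 Si → 3.0000 mol SiO2 per formula unit; M(SiO2) = 60.083, so SiO2 mass = 180.249 g.
180.249/496.898 × 100 = 36.27 wt%.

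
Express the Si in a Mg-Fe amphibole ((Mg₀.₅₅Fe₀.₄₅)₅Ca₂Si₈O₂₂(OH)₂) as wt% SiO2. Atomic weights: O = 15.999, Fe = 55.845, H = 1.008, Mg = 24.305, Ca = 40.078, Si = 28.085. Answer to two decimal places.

54.42 wt%

M((Mg₀.₅₅Fe₀.₄₅)₅Ca₂Si₈O₂₂(OH)₂) = 883.318 g/mol; M(SiO2) = 60.083 g/mol.
Moles SiO2 per formula unit = 8 Si ÷ 1 = 8.0000.
SiO2 fraction = (8.0000 × 60.083) / 883.318 = 480.664/883.318 = 0.5442.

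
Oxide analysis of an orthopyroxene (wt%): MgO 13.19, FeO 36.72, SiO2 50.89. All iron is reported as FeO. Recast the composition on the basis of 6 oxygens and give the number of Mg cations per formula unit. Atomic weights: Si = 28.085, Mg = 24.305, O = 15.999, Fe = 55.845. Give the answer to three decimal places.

MgO: 13.19/40.304 = 0.32726 mol → 0.32726 mol Mg, 0.32726 mol O.
FeO: 36.72/71.844 = 0.51111 mol → 0.51111 mol Fe, 0.51111 mol O.
SiO2: 50.89/60.083 = 0.84699 mol → 0.84699 mol Si, 1.69398 mol O.
Total oxygen = 2.53235 mol. Normalization factor = 6/2.53235 = 2.36934.
Mg per 6 O = 0.32726 × 2.36934 = 0.775.

0.775 Mg apfu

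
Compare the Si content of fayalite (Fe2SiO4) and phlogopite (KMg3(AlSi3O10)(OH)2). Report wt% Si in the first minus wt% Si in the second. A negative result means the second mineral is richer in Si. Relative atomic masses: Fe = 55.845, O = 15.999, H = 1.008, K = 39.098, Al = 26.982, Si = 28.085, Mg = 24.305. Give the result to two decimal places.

Si in Fe2SiO4: molar mass 203.771 g/mol; 1×28.085 = 28.085 g → 13.78 wt%.
Si in KMg3(AlSi3O10)(OH)2: molar mass 417.254 g/mol; 3×28.085 = 84.255 g → 20.19 wt%.
Difference = 13.78 − 20.19 = -6.41 percentage points.

-6.41 percentage points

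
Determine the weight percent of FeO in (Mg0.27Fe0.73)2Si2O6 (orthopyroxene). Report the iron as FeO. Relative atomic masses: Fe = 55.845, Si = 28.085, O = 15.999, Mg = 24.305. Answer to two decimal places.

Molar mass of (Mg0.27Fe0.73)2Si2O6 = 0.54·24.305 + 1.46·55.845 + 2·28.085 + 6·15.999 = 246.822 g/mol.
Each formula unit contains 1.46 Fe, equivalent to 1.46/1 = 1.4600 mol FeO.
M(FeO) = 1×55.845 + 1×15.999 = 71.844 g/mol.
Mass of FeO per formula unit = 1.4600 × 71.844 = 104.892 g.
FeO wt% = 104.892 / 246.822 × 100 = 42.50%.

42.50 wt%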